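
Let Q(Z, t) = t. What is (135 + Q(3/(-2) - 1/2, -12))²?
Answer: 15129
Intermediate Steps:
(135 + Q(3/(-2) - 1/2, -12))² = (135 - 12)² = 123² = 15129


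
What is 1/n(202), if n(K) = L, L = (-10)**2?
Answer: 1/100 ≈ 0.010000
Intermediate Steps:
L = 100
n(K) = 100
1/n(202) = 1/100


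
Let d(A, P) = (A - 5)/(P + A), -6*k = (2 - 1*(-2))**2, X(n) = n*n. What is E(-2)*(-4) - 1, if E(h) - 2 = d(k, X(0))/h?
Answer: -13/4 ≈ -3.2500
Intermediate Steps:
X(n) = n**2
k = -8/3 (k = -(2 - 1*(-2))**2/6 = -(2 + 2)**2/6 = -1/6*4**2 = -1/6*16 = -8/3 ≈ -2.6667)
d(A, P) = (-5 + A)/(A + P)
E(h) = 2 + 23/(8*h) (E(h) = 2 + ((-5 - 8/3)/(-8/3 + 0**2))/h = 2 + (-23/3/(-8/3 + 0))/h = 2 + (-23/3/(-8/3))/h = 2 + (-3/8*(-23/3))/h = 2 + 23/(8*h))
E(-2)*(-4) - 1 = (2 + (23/8)/(-2))*(-4) - 1 = (2 + (23/8)*(-1/2))*(-4) - 1 = (2 - 23/16)*(-4) - 1 = (9/16)*(-4) - 1 = -9/4 - 1 = -13/4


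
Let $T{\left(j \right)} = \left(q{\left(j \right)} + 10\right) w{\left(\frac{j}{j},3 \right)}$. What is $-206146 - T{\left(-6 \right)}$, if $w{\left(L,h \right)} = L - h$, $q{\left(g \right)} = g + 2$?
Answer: $-206134$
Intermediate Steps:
$q{\left(g \right)} = 2 + g$
$T{\left(j \right)} = -24 - 2 j$ ($T{\left(j \right)} = \left(\left(2 + j\right) + 10\right) \left(\frac{j}{j} - 3\right) = \left(12 + j\right) \left(1 - 3\right) = \left(12 + j\right) \left(-2\right) = -24 - 2 j$)
$-206146 - T{\left(-6 \right)} = -206146 - \left(-24 - -12\right) = -206146 - \left(-24 + 12\right) = -206146 - -12 = -206146 + 12 = -206134$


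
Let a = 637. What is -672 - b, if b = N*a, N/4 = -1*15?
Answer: 37548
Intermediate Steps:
N = -60 (N = 4*(-1*15) = 4*(-15) = -60)
b = -38220 (b = -60*637 = -38220)
-672 - b = -672 - 1*(-38220) = -672 + 38220 = 37548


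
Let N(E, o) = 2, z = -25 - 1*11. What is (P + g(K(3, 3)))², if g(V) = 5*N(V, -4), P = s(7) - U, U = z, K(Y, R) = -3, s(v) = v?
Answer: 2809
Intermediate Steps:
z = -36 (z = -25 - 11 = -36)
U = -36
P = 43 (P = 7 - 1*(-36) = 7 + 36 = 43)
g(V) = 10 (g(V) = 5*2 = 10)
(P + g(K(3, 3)))² = (43 + 10)² = 53² = 2809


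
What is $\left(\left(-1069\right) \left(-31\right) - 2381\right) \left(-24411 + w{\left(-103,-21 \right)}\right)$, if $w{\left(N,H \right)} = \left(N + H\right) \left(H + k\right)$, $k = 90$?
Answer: $-1013998986$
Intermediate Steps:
$w{\left(N,H \right)} = \left(90 + H\right) \left(H + N\right)$ ($w{\left(N,H \right)} = \left(N + H\right) \left(H + 90\right) = \left(H + N\right) \left(90 + H\right) = \left(90 + H\right) \left(H + N\right)$)
$\left(\left(-1069\right) \left(-31\right) - 2381\right) \left(-24411 + w{\left(-103,-21 \right)}\right) = \left(\left(-1069\right) \left(-31\right) - 2381\right) \left(-24411 + \left(\left(-21\right)^{2} + 90 \left(-21\right) + 90 \left(-103\right) - -2163\right)\right) = \left(33139 - 2381\right) \left(-24411 + \left(441 - 1890 - 9270 + 2163\right)\right) = 30758 \left(-24411 - 8556\right) = 30758 \left(-32967\right) = -1013998986$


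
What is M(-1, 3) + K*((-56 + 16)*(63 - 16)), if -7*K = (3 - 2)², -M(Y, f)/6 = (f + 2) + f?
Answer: 1544/7 ≈ 220.57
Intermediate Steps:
M(Y, f) = -12 - 12*f (M(Y, f) = -6*((f + 2) + f) = -6*((2 + f) + f) = -6*(2 + 2*f) = -12 - 12*f)
K = -⅐ (K = -(3 - 2)²/7 = -⅐*1² = -⅐*1 = -⅐ ≈ -0.14286)
M(-1, 3) + K*((-56 + 16)*(63 - 16)) = (-12 - 12*3) - (-56 + 16)*(63 - 16)/7 = (-12 - 36) - (-40)*47/7 = -48 - ⅐*(-1880) = -48 + 1880/7 = 1544/7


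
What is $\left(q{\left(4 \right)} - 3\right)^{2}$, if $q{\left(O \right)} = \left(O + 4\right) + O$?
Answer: $81$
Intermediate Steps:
$q{\left(O \right)} = 4 + 2 O$ ($q{\left(O \right)} = \left(4 + O\right) + O = 4 + 2 O$)
$\left(q{\left(4 \right)} - 3\right)^{2} = \left(\left(4 + 2 \cdot 4\right) - 3\right)^{2} = \left(\left(4 + 8\right) - 3\right)^{2} = \left(12 - 3\right)^{2} = 9^{2} = 81$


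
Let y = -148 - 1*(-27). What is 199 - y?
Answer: 320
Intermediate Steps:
y = -121 (y = -148 + 27 = -121)
199 - y = 199 - 1*(-121) = 199 + 121 = 320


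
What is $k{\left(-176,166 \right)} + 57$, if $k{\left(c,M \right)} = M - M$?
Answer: $57$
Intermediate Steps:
$k{\left(c,M \right)} = 0$
$k{\left(-176,166 \right)} + 57 = 0 + 57 = 57$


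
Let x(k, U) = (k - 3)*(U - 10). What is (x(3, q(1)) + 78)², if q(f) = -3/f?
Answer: 6084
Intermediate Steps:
x(k, U) = (-10 + U)*(-3 + k) (x(k, U) = (-3 + k)*(-10 + U) = (-10 + U)*(-3 + k))
(x(3, q(1)) + 78)² = ((30 - 10*3 - (-9)/1 - 3/1*3) + 78)² = ((30 - 30 - (-9) - 3*1*3) + 78)² = ((30 - 30 - 3*(-3) - 3*3) + 78)² = ((30 - 30 + 9 - 9) + 78)² = (0 + 78)² = 78² = 6084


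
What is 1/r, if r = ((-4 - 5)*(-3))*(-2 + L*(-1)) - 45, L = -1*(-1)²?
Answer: -1/72 ≈ -0.013889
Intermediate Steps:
L = -1 (L = -1*1 = -1)
r = -72 (r = ((-4 - 5)*(-3))*(-2 - 1*(-1)) - 45 = (-9*(-3))*(-2 + 1) - 45 = 27*(-1) - 45 = -27 - 45 = -72)
1/r = 1/(-72) = -1/72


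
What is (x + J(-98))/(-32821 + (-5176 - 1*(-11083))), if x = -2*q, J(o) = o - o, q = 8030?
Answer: 8030/13457 ≈ 0.59672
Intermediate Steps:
J(o) = 0
x = -16060 (x = -2*8030 = -16060)
(x + J(-98))/(-32821 + (-5176 - 1*(-11083))) = (-16060 + 0)/(-32821 + (-5176 - 1*(-11083))) = -16060/(-32821 + (-5176 + 11083)) = -16060/(-32821 + 5907) = -16060/(-26914) = -16060*(-1/26914) = 8030/13457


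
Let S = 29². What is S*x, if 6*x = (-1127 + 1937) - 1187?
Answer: -317057/6 ≈ -52843.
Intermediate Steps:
S = 841
x = -377/6 (x = ((-1127 + 1937) - 1187)/6 = (810 - 1187)/6 = (⅙)*(-377) = -377/6 ≈ -62.833)
S*x = 841*(-377/6) = -317057/6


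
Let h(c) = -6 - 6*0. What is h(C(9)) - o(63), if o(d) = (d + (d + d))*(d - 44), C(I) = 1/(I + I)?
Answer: -3597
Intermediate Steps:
C(I) = 1/(2*I)
o(d) = 3*d*(-44 + d) (o(d) = (d + 2*d)*(-44 + d) = (3*d)*(-44 + d) = 3*d*(-44 + d))
h(c) = -6 (h(c) = -6 + 0 = -6)
h(C(9)) - o(63) = -6 - 3*63*(-44 + 63) = -6 - 3*63*19 = -6 - 1*3591 = -6 - 3591 = -3597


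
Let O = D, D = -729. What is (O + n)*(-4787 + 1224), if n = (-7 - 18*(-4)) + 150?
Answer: 1831382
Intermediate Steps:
O = -729
n = 215 (n = (-7 + 72) + 150 = 65 + 150 = 215)
(O + n)*(-4787 + 1224) = (-729 + 215)*(-4787 + 1224) = -514*(-3563) = 1831382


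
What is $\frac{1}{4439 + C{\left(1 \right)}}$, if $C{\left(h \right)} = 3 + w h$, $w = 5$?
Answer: $\frac{1}{4447} \approx 0.00022487$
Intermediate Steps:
$C{\left(h \right)} = 3 + 5 h$
$\frac{1}{4439 + C{\left(1 \right)}} = \frac{1}{4439 + \left(3 + 5 \cdot 1\right)} = \frac{1}{4439 + \left(3 + 5\right)} = \frac{1}{4439 + 8} = \frac{1}{4447}$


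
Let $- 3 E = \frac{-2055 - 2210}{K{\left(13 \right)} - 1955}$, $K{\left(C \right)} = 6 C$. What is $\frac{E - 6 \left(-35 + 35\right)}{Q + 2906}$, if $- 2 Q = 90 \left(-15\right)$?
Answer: $- \frac{4265}{20164611} \approx -0.00021151$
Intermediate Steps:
$Q = 675$ ($Q = - \frac{90 \left(-15\right)}{2} = \left(- \frac{1}{2}\right) \left(-1350\right) = 675$)
$E = - \frac{4265}{5631}$ ($E = - \frac{\left(-2055 - 2210\right) \frac{1}{6 \cdot 13 - 1955}}{3} = - \frac{\left(-4265\right) \frac{1}{78 - 1955}}{3} = - \frac{\left(-4265\right) \frac{1}{-1877}}{3} = - \frac{\left(-4265\right) \left(- \frac{1}{1877}\right)}{3} = \left(- \frac{1}{3}\right) \frac{4265}{1877} = - \frac{4265}{5631} \approx -0.75741$)
$\frac{E - 6 \left(-35 + 35\right)}{Q + 2906} = \frac{- \frac{4265}{5631} - 6 \left(-35 + 35\right)}{675 + 2906} = \frac{- \frac{4265}{5631} - 0}{3581} = \left(- \frac{4265}{5631} + 0\right) \frac{1}{3581} = \left(- \frac{4265}{5631}\right) \frac{1}{3581} = - \frac{4265}{20164611}$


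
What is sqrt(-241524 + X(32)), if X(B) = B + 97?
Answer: 11*I*sqrt(1995) ≈ 491.32*I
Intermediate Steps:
X(B) = 97 + B
sqrt(-241524 + X(32)) = sqrt(-241524 + (97 + 32)) = sqrt(-241524 + 129) = sqrt(-241395) = 11*I*sqrt(1995)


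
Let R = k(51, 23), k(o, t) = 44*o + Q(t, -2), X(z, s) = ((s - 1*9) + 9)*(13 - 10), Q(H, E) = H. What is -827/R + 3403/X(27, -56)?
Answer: -7853537/380856 ≈ -20.621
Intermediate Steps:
X(z, s) = 3*s (X(z, s) = ((s - 9) + 9)*3 = ((-9 + s) + 9)*3 = s*3 = 3*s)
k(o, t) = t + 44*o (k(o, t) = 44*o + t = t + 44*o)
R = 2267 (R = 23 + 44*51 = 23 + 2244 = 2267)
-827/R + 3403/X(27, -56) = -827/2267 + 3403/((3*(-56))) = -827*1/2267 + 3403/(-168) = -827/2267 + 3403*(-1/168) = -827/2267 - 3403/168 = -7853537/380856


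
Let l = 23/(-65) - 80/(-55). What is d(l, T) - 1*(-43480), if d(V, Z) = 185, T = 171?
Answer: 43665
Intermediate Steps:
l = 787/715 (l = 23*(-1/65) - 80*(-1/55) = -23/65 + 16/11 = 787/715 ≈ 1.1007)
d(l, T) - 1*(-43480) = 185 - 1*(-43480) = 185 + 43480 = 43665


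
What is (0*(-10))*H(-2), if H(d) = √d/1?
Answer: 0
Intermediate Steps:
H(d) = √d (H(d) = 1*√d = √d)
(0*(-10))*H(-2) = (0*(-10))*√(-2) = 0*(I*√2) = 0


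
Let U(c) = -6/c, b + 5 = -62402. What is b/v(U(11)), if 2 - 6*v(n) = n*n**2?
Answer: -249191151/1439 ≈ -1.7317e+5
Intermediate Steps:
b = -62407 (b = -5 - 62402 = -62407)
v(n) = 1/3 - n**3/6 (v(n) = 1/3 - n*n**2/6 = 1/3 - n**3/6)
b/v(U(11)) = -62407/(1/3 - (-6/11)**3/6) = -62407/(1/3 - 1/6*(-216/1331)) = -62407/(1/3 + 36/1331) = -62407/1439/3993 = -62407*3993/1439 = -249191151/1439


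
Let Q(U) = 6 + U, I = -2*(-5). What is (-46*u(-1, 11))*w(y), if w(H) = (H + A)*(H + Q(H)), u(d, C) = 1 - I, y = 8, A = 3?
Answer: 100188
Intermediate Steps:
I = 10
u(d, C) = -9 (u(d, C) = 1 - 1*10 = 1 - 10 = -9)
w(H) = (3 + H)*(6 + 2*H) (w(H) = (H + 3)*(H + (6 + H)) = (3 + H)*(6 + 2*H))
(-46*u(-1, 11))*w(y) = (-46*(-9))*(18 + 2*8² + 12*8) = 414*(18 + 2*64 + 96) = 414*(18 + 128 + 96) = 414*242 = 100188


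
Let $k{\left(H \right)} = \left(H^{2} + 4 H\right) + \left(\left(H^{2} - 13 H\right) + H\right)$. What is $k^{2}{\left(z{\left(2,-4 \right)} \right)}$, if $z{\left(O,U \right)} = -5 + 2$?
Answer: $1764$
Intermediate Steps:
$z{\left(O,U \right)} = -3$
$k{\left(H \right)} = - 8 H + 2 H^{2}$ ($k{\left(H \right)} = \left(H^{2} + 4 H\right) + \left(H^{2} - 12 H\right) = - 8 H + 2 H^{2}$)
$k^{2}{\left(z{\left(2,-4 \right)} \right)} = \left(2 \left(-3\right) \left(-4 - 3\right)\right)^{2} = \left(2 \left(-3\right) \left(-7\right)\right)^{2} = 42^{2} = 1764$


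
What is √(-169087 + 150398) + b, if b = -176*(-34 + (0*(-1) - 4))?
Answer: 6688 + I*√18689 ≈ 6688.0 + 136.71*I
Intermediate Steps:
b = 6688 (b = -176*(-34 + (0 - 4)) = -176*(-34 - 4) = -176*(-38) = 6688)
√(-169087 + 150398) + b = √(-169087 + 150398) + 6688 = √(-18689) + 6688 = I*√18689 + 6688 = 6688 + I*√18689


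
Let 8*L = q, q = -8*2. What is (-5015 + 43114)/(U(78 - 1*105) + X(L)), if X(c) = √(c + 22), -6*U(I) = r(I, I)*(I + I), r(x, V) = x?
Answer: -9258057/59029 - 76198*√5/59029 ≈ -159.73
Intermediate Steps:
U(I) = -I²/3 (U(I) = -I*(I + I)/6 = -I*2*I/6 = -I²/3)
q = -16
L = -2 (L = (⅛)*(-16) = -2)
X(c) = √(22 + c)
(-5015 + 43114)/(U(78 - 1*105) + X(L)) = (-5015 + 43114)/(-(78 - 1*105)²/3 + √(22 - 2)) = 38099/(-(78 - 105)²/3 + √20) = 38099/(-⅓*(-27)² + 2*√5) = 38099/(-⅓*729 + 2*√5) = 38099/(-243 + 2*√5)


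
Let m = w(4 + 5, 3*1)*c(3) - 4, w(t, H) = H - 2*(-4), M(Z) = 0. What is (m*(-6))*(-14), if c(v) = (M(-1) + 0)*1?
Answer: -336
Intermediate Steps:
c(v) = 0 (c(v) = (0 + 0)*1 = 0*1 = 0)
w(t, H) = 8 + H (w(t, H) = H + 8 = 8 + H)
m = -4 (m = (8 + 3*1)*0 - 4 = (8 + 3)*0 - 4 = 11*0 - 4 = 0 - 4 = -4)
(m*(-6))*(-14) = -4*(-6)*(-14) = 24*(-14) = -336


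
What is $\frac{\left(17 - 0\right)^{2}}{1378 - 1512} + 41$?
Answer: $\frac{5205}{134} \approx 38.843$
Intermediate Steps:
$\frac{\left(17 - 0\right)^{2}}{1378 - 1512} + 41 = \frac{\left(17 + 0\right)^{2}}{-134} + 41 = - \frac{17^{2}}{134} + 41 = \left(- \frac{1}{134}\right) 289 + 41 = - \frac{289}{134} + 41 = \frac{5205}{134}$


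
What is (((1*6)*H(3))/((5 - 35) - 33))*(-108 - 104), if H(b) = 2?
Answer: 848/21 ≈ 40.381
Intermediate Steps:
(((1*6)*H(3))/((5 - 35) - 33))*(-108 - 104) = (((1*6)*2)/((5 - 35) - 33))*(-108 - 104) = ((6*2)/(-30 - 33))*(-212) = (12/(-63))*(-212) = (12*(-1/63))*(-212) = -4/21*(-212) = 848/21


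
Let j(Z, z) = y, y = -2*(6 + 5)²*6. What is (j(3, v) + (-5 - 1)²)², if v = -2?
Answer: 2005056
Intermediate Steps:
y = -1452 (y = -2*11²*6 = -2*121*6 = -242*6 = -1452)
j(Z, z) = -1452
(j(3, v) + (-5 - 1)²)² = (-1452 + (-5 - 1)²)² = (-1452 + (-6)²)² = (-1452 + 36)² = (-1416)² = 2005056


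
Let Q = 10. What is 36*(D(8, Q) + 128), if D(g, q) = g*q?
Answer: 7488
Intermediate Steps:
36*(D(8, Q) + 128) = 36*(8*10 + 128) = 36*(80 + 128) = 36*208 = 7488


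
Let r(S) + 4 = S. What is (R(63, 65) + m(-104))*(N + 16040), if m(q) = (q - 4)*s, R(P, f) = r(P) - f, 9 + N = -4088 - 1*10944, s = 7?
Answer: -761238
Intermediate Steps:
r(S) = -4 + S
N = -15041 (N = -9 + (-4088 - 1*10944) = -9 + (-4088 - 10944) = -9 - 15032 = -15041)
R(P, f) = -4 + P - f (R(P, f) = (-4 + P) - f = -4 + P - f)
m(q) = -28 + 7*q (m(q) = (q - 4)*7 = (-4 + q)*7 = -28 + 7*q)
(R(63, 65) + m(-104))*(N + 16040) = ((-4 + 63 - 1*65) + (-28 + 7*(-104)))*(-15041 + 16040) = ((-4 + 63 - 65) + (-28 - 728))*999 = (-6 - 756)*999 = -762*999 = -761238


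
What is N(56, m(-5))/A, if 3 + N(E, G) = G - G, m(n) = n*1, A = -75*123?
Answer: 1/3075 ≈ 0.00032520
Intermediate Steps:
A = -9225
m(n) = n
N(E, G) = -3 (N(E, G) = -3 + (G - G) = -3 + 0 = -3)
N(56, m(-5))/A = -3/(-9225) = -3*(-1/9225) = 1/3075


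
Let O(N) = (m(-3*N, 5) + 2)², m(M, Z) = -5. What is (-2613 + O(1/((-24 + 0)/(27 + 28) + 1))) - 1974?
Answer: -4578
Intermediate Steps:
O(N) = 9 (O(N) = (-5 + 2)² = (-3)² = 9)
(-2613 + O(1/((-24 + 0)/(27 + 28) + 1))) - 1974 = (-2613 + 9) - 1974 = -2604 - 1974 = -4578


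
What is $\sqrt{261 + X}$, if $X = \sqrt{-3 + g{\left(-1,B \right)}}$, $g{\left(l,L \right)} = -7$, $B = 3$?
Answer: $\sqrt{261 + i \sqrt{10}} \approx 16.156 + 0.09787 i$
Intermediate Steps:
$X = i \sqrt{10}$ ($X = \sqrt{-3 - 7} = \sqrt{-10} = i \sqrt{10} \approx 3.1623 i$)
$\sqrt{261 + X} = \sqrt{261 + i \sqrt{10}}$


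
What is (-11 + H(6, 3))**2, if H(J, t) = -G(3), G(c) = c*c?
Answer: 400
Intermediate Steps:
G(c) = c**2
H(J, t) = -9 (H(J, t) = -1*3**2 = -1*9 = -9)
(-11 + H(6, 3))**2 = (-11 - 9)**2 = (-20)**2 = 400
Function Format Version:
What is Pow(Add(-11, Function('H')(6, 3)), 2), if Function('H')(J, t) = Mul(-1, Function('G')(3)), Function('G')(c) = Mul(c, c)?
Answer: 400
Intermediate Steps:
Function('G')(c) = Pow(c, 2)
Function('H')(J, t) = -9 (Function('H')(J, t) = Mul(-1, Pow(3, 2)) = Mul(-1, 9) = -9)
Pow(Add(-11, Function('H')(6, 3)), 2) = Pow(Add(-11, -9), 2) = Pow(-20, 2) = 400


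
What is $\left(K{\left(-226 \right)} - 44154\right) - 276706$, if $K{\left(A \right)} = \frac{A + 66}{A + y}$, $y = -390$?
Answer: $- \frac{24706200}{77} \approx -3.2086 \cdot 10^{5}$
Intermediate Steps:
$K{\left(A \right)} = \frac{66 + A}{-390 + A}$ ($K{\left(A \right)} = \frac{A + 66}{A - 390} = \frac{66 + A}{-390 + A}$)
$\left(K{\left(-226 \right)} - 44154\right) - 276706 = \left(\frac{66 - 226}{-390 - 226} - 44154\right) - 276706 = \left(\frac{1}{-616} \left(-160\right) - 44154\right) - 276706 = \left(\left(- \frac{1}{616}\right) \left(-160\right) - 44154\right) - 276706 = \left(\frac{20}{77} - 44154\right) - 276706 = - \frac{3399838}{77} - 276706 = - \frac{24706200}{77}$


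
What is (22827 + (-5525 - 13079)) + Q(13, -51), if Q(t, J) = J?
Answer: 4172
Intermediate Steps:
(22827 + (-5525 - 13079)) + Q(13, -51) = (22827 + (-5525 - 13079)) - 51 = (22827 - 18604) - 51 = 4223 - 51 = 4172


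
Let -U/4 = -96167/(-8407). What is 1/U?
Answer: -8407/384668 ≈ -0.021855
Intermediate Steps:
U = -384668/8407 (U = -(-384668)/(-8407) = -(-384668)*(-1)/8407 = -4*96167/8407 = -384668/8407 ≈ -45.756)
1/U = 1/(-384668/8407) = -8407/384668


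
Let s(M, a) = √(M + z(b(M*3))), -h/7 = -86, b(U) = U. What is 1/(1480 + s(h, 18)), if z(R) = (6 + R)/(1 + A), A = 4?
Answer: 3700/5473589 - √24110/10947178 ≈ 0.00066179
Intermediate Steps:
z(R) = 6/5 + R/5 (z(R) = (6 + R)/(1 + 4) = (6 + R)/5 = (6 + R)*(⅕) = 6/5 + R/5)
h = 602 (h = -7*(-86) = 602)
s(M, a) = √(6/5 + 8*M/5) (s(M, a) = √(M + (6/5 + (M*3)/5)) = √(M + (6/5 + (3*M)/5)) = √(M + (6/5 + 3*M/5)) = √(6/5 + 8*M/5))
1/(1480 + s(h, 18)) = 1/(1480 + √(30 + 40*602)/5) = 1/(1480 + √(30 + 24080)/5) = 1/(1480 + √24110/5)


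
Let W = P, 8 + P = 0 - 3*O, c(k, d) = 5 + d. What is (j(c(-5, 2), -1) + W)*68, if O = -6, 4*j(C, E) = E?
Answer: 663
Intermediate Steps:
j(C, E) = E/4
P = 10 (P = -8 + (0 - 3*(-6)) = -8 + (0 + 18) = -8 + 18 = 10)
W = 10
(j(c(-5, 2), -1) + W)*68 = ((¼)*(-1) + 10)*68 = (-¼ + 10)*68 = (39/4)*68 = 663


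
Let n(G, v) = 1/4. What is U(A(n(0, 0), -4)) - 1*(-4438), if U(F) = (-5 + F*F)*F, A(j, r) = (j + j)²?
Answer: 283953/64 ≈ 4436.8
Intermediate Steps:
n(G, v) = ¼
A(j, r) = 4*j² (A(j, r) = (2*j)² = 4*j²)
U(F) = F*(-5 + F²) (U(F) = (-5 + F²)*F = F*(-5 + F²))
U(A(n(0, 0), -4)) - 1*(-4438) = (4*(¼)²)*(-5 + (4*(¼)²)²) - 1*(-4438) = (4*(1/16))*(-5 + (4*(1/16))²) + 4438 = (-5 + (¼)²)/4 + 4438 = (-5 + 1/16)/4 + 4438 = (¼)*(-79/16) + 4438 = -79/64 + 4438 = 283953/64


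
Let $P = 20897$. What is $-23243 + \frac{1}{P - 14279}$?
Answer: $- \frac{153822173}{6618} \approx -23243.0$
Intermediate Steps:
$-23243 + \frac{1}{P - 14279} = -23243 + \frac{1}{20897 - 14279} = -23243 + \frac{1}{6618} = - \frac{153822173}{6618}$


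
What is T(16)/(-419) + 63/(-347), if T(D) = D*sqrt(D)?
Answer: -48605/145393 ≈ -0.33430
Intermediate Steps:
T(D) = D**(3/2)
T(16)/(-419) + 63/(-347) = 16**(3/2)/(-419) + 63/(-347) = 64*(-1/419) + 63*(-1/347) = -64/419 - 63/347 = -48605/145393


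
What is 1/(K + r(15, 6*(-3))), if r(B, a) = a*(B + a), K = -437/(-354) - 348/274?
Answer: 48498/2617165 ≈ 0.018531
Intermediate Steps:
K = -1727/48498 (K = -437*(-1/354) - 348*1/274 = 437/354 - 174/137 = -1727/48498 ≈ -0.035610)
1/(K + r(15, 6*(-3))) = 1/(-1727/48498 + (6*(-3))*(15 + 6*(-3))) = 1/(-1727/48498 - 18*(15 - 18)) = 1/(-1727/48498 - 18*(-3)) = 1/(-1727/48498 + 54) = 1/(2617165/48498) = 48498/2617165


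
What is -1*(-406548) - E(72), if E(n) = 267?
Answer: 406281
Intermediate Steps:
-1*(-406548) - E(72) = -1*(-406548) - 1*267 = 406548 - 267 = 406281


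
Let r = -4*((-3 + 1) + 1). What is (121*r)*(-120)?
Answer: -58080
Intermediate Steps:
r = 4 (r = -4*(-2 + 1) = -4*(-1) = 4)
(121*r)*(-120) = (121*4)*(-120) = 484*(-120) = -58080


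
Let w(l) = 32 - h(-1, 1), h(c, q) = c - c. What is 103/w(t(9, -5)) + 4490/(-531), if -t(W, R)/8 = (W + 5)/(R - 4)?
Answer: -88987/16992 ≈ -5.2370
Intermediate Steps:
h(c, q) = 0
t(W, R) = -8*(5 + W)/(-4 + R) (t(W, R) = -8*(W + 5)/(R - 4) = -8*(5 + W)/(-4 + R))
w(l) = 32 (w(l) = 32 - 1*0 = 32 + 0 = 32)
103/w(t(9, -5)) + 4490/(-531) = 103/32 + 4490/(-531) = 103*(1/32) + 4490*(-1/531) = 103/32 - 4490/531 = -88987/16992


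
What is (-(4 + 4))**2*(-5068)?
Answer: -324352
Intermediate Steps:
(-(4 + 4))**2*(-5068) = (-1*8)**2*(-5068) = (-8)**2*(-5068) = 64*(-5068) = -324352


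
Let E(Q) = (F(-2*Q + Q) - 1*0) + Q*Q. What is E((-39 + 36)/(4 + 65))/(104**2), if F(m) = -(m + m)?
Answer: -45/5721664 ≈ -7.8648e-6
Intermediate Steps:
F(m) = -2*m
E(Q) = Q**2 + 2*Q (E(Q) = (-2*(-2*Q + Q) - 1*0) + Q*Q = (-(-2)*Q + 0) + Q**2 = (2*Q + 0) + Q**2 = 2*Q + Q**2 = Q**2 + 2*Q)
E((-39 + 36)/(4 + 65))/(104**2) = (((-39 + 36)/(4 + 65))*(2 + (-39 + 36)/(4 + 65)))/(104**2) = ((-3/69)*(2 - 3/69))/10816 = ((-3*1/69)*(2 - 3*1/69))*(1/10816) = -(2 - 1/23)/23*(1/10816) = -1/23*45/23*(1/10816) = -45/529*1/10816 = -45/5721664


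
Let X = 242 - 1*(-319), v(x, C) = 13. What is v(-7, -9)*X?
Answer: 7293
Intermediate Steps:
X = 561 (X = 242 + 319 = 561)
v(-7, -9)*X = 13*561 = 7293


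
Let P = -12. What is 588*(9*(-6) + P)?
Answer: -38808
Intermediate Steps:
588*(9*(-6) + P) = 588*(9*(-6) - 12) = 588*(-54 - 12) = 588*(-66) = -38808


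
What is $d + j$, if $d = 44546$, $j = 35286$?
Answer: $79832$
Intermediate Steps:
$d + j = 44546 + 35286 = 79832$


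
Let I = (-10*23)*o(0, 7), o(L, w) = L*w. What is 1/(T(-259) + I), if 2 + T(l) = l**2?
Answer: 1/67079 ≈ 1.4908e-5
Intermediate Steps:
T(l) = -2 + l**2
I = 0 (I = (-10*23)*(0*7) = -230*0 = 0)
1/(T(-259) + I) = 1/((-2 + (-259)**2) + 0) = 1/((-2 + 67081) + 0) = 1/(67079 + 0) = 1/67079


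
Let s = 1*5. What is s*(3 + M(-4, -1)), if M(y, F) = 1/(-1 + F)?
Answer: 25/2 ≈ 12.500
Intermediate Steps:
s = 5
s*(3 + M(-4, -1)) = 5*(3 + 1/(-1 - 1)) = 5*(3 + 1/(-2)) = 5*(3 - 1/2) = 5*(5/2) = 25/2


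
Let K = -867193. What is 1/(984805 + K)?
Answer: 1/117612 ≈ 8.5025e-6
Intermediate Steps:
1/(984805 + K) = 1/(984805 - 867193) = 1/117612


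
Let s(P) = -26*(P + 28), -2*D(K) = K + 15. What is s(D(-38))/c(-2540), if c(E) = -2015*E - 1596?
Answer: -1027/5116504 ≈ -0.00020072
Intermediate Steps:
D(K) = -15/2 - K/2 (D(K) = -(K + 15)/2 = -(15 + K)/2 = -15/2 - K/2)
c(E) = -1596 - 2015*E
s(P) = -728 - 26*P (s(P) = -26*(28 + P) = -728 - 26*P)
s(D(-38))/c(-2540) = (-728 - 26*(-15/2 - 1/2*(-38)))/(-1596 - 2015*(-2540)) = (-728 - 26*(-15/2 + 19))/(-1596 + 5118100) = (-728 - 26*23/2)/5116504 = (-728 - 299)*(1/5116504) = -1027*1/5116504 = -1027/5116504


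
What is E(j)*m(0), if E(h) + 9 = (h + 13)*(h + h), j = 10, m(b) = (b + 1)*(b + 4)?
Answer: 1804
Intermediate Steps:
m(b) = (1 + b)*(4 + b)
E(h) = -9 + 2*h*(13 + h) (E(h) = -9 + (h + 13)*(h + h) = -9 + (13 + h)*(2*h) = -9 + 2*h*(13 + h))
E(j)*m(0) = (-9 + 2*10**2 + 26*10)*(4 + 0**2 + 5*0) = (-9 + 2*100 + 260)*(4 + 0 + 0) = (-9 + 200 + 260)*4 = 451*4 = 1804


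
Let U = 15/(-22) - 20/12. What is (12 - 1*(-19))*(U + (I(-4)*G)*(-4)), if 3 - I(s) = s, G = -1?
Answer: 52483/66 ≈ 795.20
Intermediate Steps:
I(s) = 3 - s
U = -155/66 (U = 15*(-1/22) - 20*1/12 = -15/22 - 5/3 = -155/66 ≈ -2.3485)
(12 - 1*(-19))*(U + (I(-4)*G)*(-4)) = (12 - 1*(-19))*(-155/66 + ((3 - 1*(-4))*(-1))*(-4)) = (12 + 19)*(-155/66 + ((3 + 4)*(-1))*(-4)) = 31*(-155/66 + (7*(-1))*(-4)) = 31*(-155/66 - 7*(-4)) = 31*(-155/66 + 28) = 31*(1693/66) = 52483/66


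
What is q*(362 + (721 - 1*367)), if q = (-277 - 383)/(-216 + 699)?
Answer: -157520/161 ≈ -978.38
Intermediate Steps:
q = -220/161 (q = -660/483 = -660*1/483 = -220/161 ≈ -1.3665)
q*(362 + (721 - 1*367)) = -220*(362 + (721 - 1*367))/161 = -220*(362 + (721 - 367))/161 = -220*(362 + 354)/161 = -220/161*716 = -157520/161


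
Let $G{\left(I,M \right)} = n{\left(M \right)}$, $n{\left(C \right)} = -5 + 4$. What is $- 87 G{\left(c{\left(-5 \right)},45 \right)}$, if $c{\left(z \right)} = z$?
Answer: $87$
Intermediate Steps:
$n{\left(C \right)} = -1$
$G{\left(I,M \right)} = -1$
$- 87 G{\left(c{\left(-5 \right)},45 \right)} = \left(-87\right) \left(-1\right) = 87$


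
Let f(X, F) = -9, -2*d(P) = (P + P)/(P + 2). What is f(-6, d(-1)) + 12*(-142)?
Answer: -1713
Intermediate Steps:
d(P) = -P/(2 + P) (d(P) = -(P + P)/(2*(P + 2)) = -2*P/(2*(2 + P)) = -P/(2 + P))
f(-6, d(-1)) + 12*(-142) = -9 + 12*(-142) = -9 - 1704 = -1713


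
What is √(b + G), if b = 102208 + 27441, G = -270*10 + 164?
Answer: √127113 ≈ 356.53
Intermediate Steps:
G = -2536 (G = -2700 + 164 = -2536)
b = 129649
√(b + G) = √(129649 - 2536) = √127113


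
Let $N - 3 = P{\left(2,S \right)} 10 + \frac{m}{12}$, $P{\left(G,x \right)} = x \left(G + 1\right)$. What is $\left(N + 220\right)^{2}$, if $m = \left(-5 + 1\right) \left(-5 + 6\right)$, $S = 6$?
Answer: $\frac{1459264}{9} \approx 1.6214 \cdot 10^{5}$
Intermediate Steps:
$P{\left(G,x \right)} = x \left(1 + G\right)$
$m = -4$ ($m = \left(-4\right) 1 = -4$)
$N = \frac{548}{3}$ ($N = 3 - \left(\frac{1}{3} - 6 \left(1 + 2\right) 10\right) = 3 - \left(\frac{1}{3} - 6 \cdot 3 \cdot 10\right) = 3 + \left(18 \cdot 10 - \frac{1}{3}\right) = 3 + \left(180 - \frac{1}{3}\right) = 3 + \frac{539}{3} = \frac{548}{3} \approx 182.67$)
$\left(N + 220\right)^{2} = \left(\frac{548}{3} + 220\right)^{2} = \left(\frac{1208}{3}\right)^{2} = \frac{1459264}{9}$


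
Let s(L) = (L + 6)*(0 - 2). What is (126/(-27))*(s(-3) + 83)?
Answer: -1078/3 ≈ -359.33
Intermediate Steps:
s(L) = -12 - 2*L (s(L) = (6 + L)*(-2) = -12 - 2*L)
(126/(-27))*(s(-3) + 83) = (126/(-27))*((-12 - 2*(-3)) + 83) = (126*(-1/27))*((-12 + 6) + 83) = -14*(-6 + 83)/3 = -14/3*77 = -1078/3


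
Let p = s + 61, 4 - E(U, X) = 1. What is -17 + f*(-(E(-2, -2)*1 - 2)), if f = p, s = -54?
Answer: -24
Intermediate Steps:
E(U, X) = 3 (E(U, X) = 4 - 1*1 = 4 - 1 = 3)
p = 7 (p = -54 + 61 = 7)
f = 7
-17 + f*(-(E(-2, -2)*1 - 2)) = -17 + 7*(-(3*1 - 2)) = -17 + 7*(-(3 - 2)) = -17 + 7*(-1*1) = -17 + 7*(-1) = -17 - 7 = -24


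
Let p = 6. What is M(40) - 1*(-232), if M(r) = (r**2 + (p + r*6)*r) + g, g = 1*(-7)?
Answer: 11665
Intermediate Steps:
g = -7
M(r) = -7 + r**2 + r*(6 + 6*r) (M(r) = (r**2 + (6 + r*6)*r) - 7 = (r**2 + (6 + 6*r)*r) - 7 = (r**2 + r*(6 + 6*r)) - 7 = -7 + r**2 + r*(6 + 6*r))
M(40) - 1*(-232) = (-7 + 6*40 + 7*40**2) - 1*(-232) = (-7 + 240 + 7*1600) + 232 = (-7 + 240 + 11200) + 232 = 11433 + 232 = 11665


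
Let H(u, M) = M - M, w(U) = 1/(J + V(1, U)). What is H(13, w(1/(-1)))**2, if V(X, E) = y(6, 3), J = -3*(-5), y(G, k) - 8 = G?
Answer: 0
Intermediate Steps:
y(G, k) = 8 + G
J = 15
V(X, E) = 14 (V(X, E) = 8 + 6 = 14)
w(U) = 1/29 (w(U) = 1/(15 + 14) = 1/29)
H(u, M) = 0
H(13, w(1/(-1)))**2 = 0**2 = 0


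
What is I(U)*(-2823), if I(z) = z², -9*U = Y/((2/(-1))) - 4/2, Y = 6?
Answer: -23525/27 ≈ -871.30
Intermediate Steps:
U = 5/9 (U = -(6/((2/(-1))) - 4/2)/9 = -(6/((2*(-1))) - 4*½)/9 = -(6/(-2) - 2)/9 = -(6*(-½) - 2)/9 = -(-3 - 2)/9 = -⅑*(-5) = 5/9 ≈ 0.55556)
I(U)*(-2823) = (5/9)²*(-2823) = (25/81)*(-2823) = -23525/27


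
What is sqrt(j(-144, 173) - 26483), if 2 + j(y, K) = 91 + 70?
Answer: 2*I*sqrt(6581) ≈ 162.25*I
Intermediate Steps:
j(y, K) = 159 (j(y, K) = -2 + (91 + 70) = -2 + 161 = 159)
sqrt(j(-144, 173) - 26483) = sqrt(159 - 26483) = sqrt(-26324) = 2*I*sqrt(6581)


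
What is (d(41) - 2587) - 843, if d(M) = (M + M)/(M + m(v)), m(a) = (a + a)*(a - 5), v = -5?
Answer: -483548/141 ≈ -3429.4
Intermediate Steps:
m(a) = 2*a*(-5 + a) (m(a) = (2*a)*(-5 + a) = 2*a*(-5 + a))
d(M) = 2*M/(100 + M) (d(M) = (M + M)/(M + 2*(-5)*(-5 - 5)) = (2*M)/(M + 2*(-5)*(-10)) = (2*M)/(M + 100) = (2*M)/(100 + M) = 2*M/(100 + M))
(d(41) - 2587) - 843 = (2*41/(100 + 41) - 2587) - 843 = (2*41/141 - 2587) - 843 = (2*41*(1/141) - 2587) - 843 = (82/141 - 2587) - 843 = -364685/141 - 843 = -483548/141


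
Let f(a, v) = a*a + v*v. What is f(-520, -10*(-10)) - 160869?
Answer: 119531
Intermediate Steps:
f(a, v) = a² + v²
f(-520, -10*(-10)) - 160869 = ((-520)² + (-10*(-10))²) - 160869 = (270400 + 100²) - 160869 = (270400 + 10000) - 160869 = 280400 - 160869 = 119531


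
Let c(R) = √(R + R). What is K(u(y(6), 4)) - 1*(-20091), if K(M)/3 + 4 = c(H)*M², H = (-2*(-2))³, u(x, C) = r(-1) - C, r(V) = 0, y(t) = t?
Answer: 20079 + 384*√2 ≈ 20622.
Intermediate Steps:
u(x, C) = -C (u(x, C) = 0 - C = -C)
H = 64 (H = 4³ = 64)
c(R) = √2*√R (c(R) = √(2*R) = √2*√R)
K(M) = -12 + 24*√2*M² (K(M) = -12 + 3*((√2*√64)*M²) = -12 + 3*((√2*8)*M²) = -12 + 3*((8*√2)*M²) = -12 + 3*(8*√2*M²) = -12 + 24*√2*M²)
K(u(y(6), 4)) - 1*(-20091) = (-12 + 24*√2*(-1*4)²) - 1*(-20091) = (-12 + 24*√2*(-4)²) + 20091 = (-12 + 24*√2*16) + 20091 = (-12 + 384*√2) + 20091 = 20079 + 384*√2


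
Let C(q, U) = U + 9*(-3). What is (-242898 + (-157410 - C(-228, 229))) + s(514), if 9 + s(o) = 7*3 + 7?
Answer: -400491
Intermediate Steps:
C(q, U) = -27 + U (C(q, U) = U - 27 = -27 + U)
s(o) = 19 (s(o) = -9 + (7*3 + 7) = -9 + (21 + 7) = -9 + 28 = 19)
(-242898 + (-157410 - C(-228, 229))) + s(514) = (-242898 + (-157410 - (-27 + 229))) + 19 = (-242898 + (-157410 - 1*202)) + 19 = (-242898 + (-157410 - 202)) + 19 = (-242898 - 157612) + 19 = -400510 + 19 = -400491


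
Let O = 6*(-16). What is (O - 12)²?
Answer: 11664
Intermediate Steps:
O = -96
(O - 12)² = (-96 - 12)² = (-108)² = 11664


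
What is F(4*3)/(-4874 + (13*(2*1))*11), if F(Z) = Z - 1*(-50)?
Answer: -1/74 ≈ -0.013514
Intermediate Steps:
F(Z) = 50 + Z (F(Z) = Z + 50 = 50 + Z)
F(4*3)/(-4874 + (13*(2*1))*11) = (50 + 4*3)/(-4874 + (13*(2*1))*11) = (50 + 12)/(-4874 + (13*2)*11) = 62/(-4874 + 26*11) = 62/(-4874 + 286) = 62/(-4588) = 62*(-1/4588) = -1/74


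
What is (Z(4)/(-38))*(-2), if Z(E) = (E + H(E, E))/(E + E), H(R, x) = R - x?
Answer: 1/38 ≈ 0.026316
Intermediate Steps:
Z(E) = ½ (Z(E) = (E + (E - E))/(E + E) = (E + 0)/((2*E)) = E*(1/(2*E)) = ½)
(Z(4)/(-38))*(-2) = ((½)/(-38))*(-2) = ((½)*(-1/38))*(-2) = -1/76*(-2) = 1/38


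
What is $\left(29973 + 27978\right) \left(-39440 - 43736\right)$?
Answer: $-4820132376$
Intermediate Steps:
$\left(29973 + 27978\right) \left(-39440 - 43736\right) = 57951 \left(-83176\right) = -4820132376$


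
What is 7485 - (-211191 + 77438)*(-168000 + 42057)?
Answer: -16845246594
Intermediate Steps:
7485 - (-211191 + 77438)*(-168000 + 42057) = 7485 - (-133753)*(-125943) = 7485 - 1*16845254079 = 7485 - 16845254079 = -16845246594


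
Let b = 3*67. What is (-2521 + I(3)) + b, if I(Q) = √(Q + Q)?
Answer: -2320 + √6 ≈ -2317.6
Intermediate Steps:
I(Q) = √2*√Q (I(Q) = √(2*Q) = √2*√Q)
b = 201
(-2521 + I(3)) + b = (-2521 + √2*√3) + 201 = (-2521 + √6) + 201 = -2320 + √6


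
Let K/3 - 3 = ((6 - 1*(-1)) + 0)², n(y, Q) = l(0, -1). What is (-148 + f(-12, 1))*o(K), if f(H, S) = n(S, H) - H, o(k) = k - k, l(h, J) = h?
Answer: 0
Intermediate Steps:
n(y, Q) = 0
K = 156 (K = 9 + 3*((6 - 1*(-1)) + 0)² = 9 + 3*((6 + 1) + 0)² = 9 + 3*(7 + 0)² = 9 + 3*7² = 9 + 3*49 = 9 + 147 = 156)
o(k) = 0
f(H, S) = -H (f(H, S) = 0 - H = -H)
(-148 + f(-12, 1))*o(K) = (-148 - 1*(-12))*0 = (-148 + 12)*0 = -136*0 = 0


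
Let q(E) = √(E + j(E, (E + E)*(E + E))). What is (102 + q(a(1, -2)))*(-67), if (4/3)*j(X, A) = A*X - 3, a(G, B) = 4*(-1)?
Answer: -6834 - 67*I*√793/2 ≈ -6834.0 - 943.37*I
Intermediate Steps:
a(G, B) = -4
j(X, A) = -9/4 + 3*A*X/4 (j(X, A) = 3*(A*X - 3)/4 = 3*(-3 + A*X)/4 = -9/4 + 3*A*X/4)
q(E) = √(-9/4 + E + 3*E³) (q(E) = √(E + (-9/4 + 3*((E + E)*(E + E))*E/4)) = √(E + (-9/4 + 3*((2*E)*(2*E))*E/4)) = √(E + (-9/4 + 3*(4*E²)*E/4)) = √(E + (-9/4 + 3*E³)) = √(-9/4 + E + 3*E³))
(102 + q(a(1, -2)))*(-67) = (102 + √(-9 + 4*(-4) + 12*(-4)³)/2)*(-67) = (102 + √(-9 - 16 + 12*(-64))/2)*(-67) = (102 + √(-9 - 16 - 768)/2)*(-67) = (102 + √(-793)/2)*(-67) = (102 + (I*√793)/2)*(-67) = (102 + I*√793/2)*(-67) = -6834 - 67*I*√793/2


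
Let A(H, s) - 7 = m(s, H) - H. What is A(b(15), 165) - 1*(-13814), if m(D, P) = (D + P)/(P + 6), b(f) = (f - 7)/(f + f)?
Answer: 19524419/1410 ≈ 13847.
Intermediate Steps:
b(f) = (-7 + f)/(2*f) (b(f) = (-7 + f)/((2*f)) = (-7 + f)*(1/(2*f)) = (-7 + f)/(2*f))
m(D, P) = (D + P)/(6 + P)
A(H, s) = 7 - H + (H + s)/(6 + H) (A(H, s) = 7 + ((s + H)/(6 + H) - H) = 7 + ((H + s)/(6 + H) - H) = 7 + (-H + (H + s)/(6 + H)) = 7 - H + (H + s)/(6 + H))
A(b(15), 165) - 1*(-13814) = ((½)*(-7 + 15)/15 + 165 + (6 + (½)*(-7 + 15)/15)*(7 - (-7 + 15)/(2*15)))/(6 + (½)*(-7 + 15)/15) - 1*(-13814) = ((½)*(1/15)*8 + 165 + (6 + (½)*(1/15)*8)*(7 - 8/(2*15)))/(6 + (½)*(1/15)*8) + 13814 = (4/15 + 165 + (6 + 4/15)*(7 - 1*4/15))/(6 + 4/15) + 13814 = (4/15 + 165 + 94*(7 - 4/15)/15)/(94/15) + 13814 = 15*(4/15 + 165 + (94/15)*(101/15))/94 + 13814 = 15*(4/15 + 165 + 9494/225)/94 + 13814 = (15/94)*(46679/225) + 13814 = 46679/1410 + 13814 = 19524419/1410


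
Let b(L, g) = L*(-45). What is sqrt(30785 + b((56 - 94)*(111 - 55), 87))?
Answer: sqrt(126545) ≈ 355.73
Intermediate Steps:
b(L, g) = -45*L
sqrt(30785 + b((56 - 94)*(111 - 55), 87)) = sqrt(30785 - 45*(56 - 94)*(111 - 55)) = sqrt(30785 - (-1710)*56) = sqrt(30785 - 45*(-2128)) = sqrt(30785 + 95760) = sqrt(126545)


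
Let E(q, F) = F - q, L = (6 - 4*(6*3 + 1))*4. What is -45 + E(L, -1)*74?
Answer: 20601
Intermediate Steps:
L = -280 (L = (6 - 4*(18 + 1))*4 = (6 - 4*19)*4 = (6 - 76)*4 = -70*4 = -280)
-45 + E(L, -1)*74 = -45 + (-1 - 1*(-280))*74 = -45 + (-1 + 280)*74 = -45 + 279*74 = -45 + 20646 = 20601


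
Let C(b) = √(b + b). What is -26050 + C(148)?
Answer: -26050 + 2*√74 ≈ -26033.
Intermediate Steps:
C(b) = √2*√b (C(b) = √(2*b) = √2*√b)
-26050 + C(148) = -26050 + √2*√148 = -26050 + √2*(2*√37) = -26050 + 2*√74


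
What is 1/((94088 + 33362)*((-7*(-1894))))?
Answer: 1/1689732100 ≈ 5.9181e-10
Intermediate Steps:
1/((94088 + 33362)*((-7*(-1894)))) = 1/(127450*13258) = (1/127450)*(1/13258) = 1/1689732100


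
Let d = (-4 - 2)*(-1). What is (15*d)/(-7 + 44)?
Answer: 90/37 ≈ 2.4324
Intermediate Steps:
d = 6 (d = -6*(-1) = 6)
(15*d)/(-7 + 44) = (15*6)/(-7 + 44) = 90/37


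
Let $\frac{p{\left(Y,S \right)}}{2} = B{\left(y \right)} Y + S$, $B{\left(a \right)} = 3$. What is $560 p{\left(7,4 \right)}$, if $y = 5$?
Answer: $28000$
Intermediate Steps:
$p{\left(Y,S \right)} = 2 S + 6 Y$ ($p{\left(Y,S \right)} = 2 \left(3 Y + S\right) = 2 \left(S + 3 Y\right) = 2 S + 6 Y$)
$560 p{\left(7,4 \right)} = 560 \left(2 \cdot 4 + 6 \cdot 7\right) = 560 \left(8 + 42\right) = 560 \cdot 50 = 28000$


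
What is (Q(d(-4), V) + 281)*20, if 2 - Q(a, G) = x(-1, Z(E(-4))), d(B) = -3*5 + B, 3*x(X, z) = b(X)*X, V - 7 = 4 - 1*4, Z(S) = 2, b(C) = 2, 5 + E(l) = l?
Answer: 17020/3 ≈ 5673.3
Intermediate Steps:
E(l) = -5 + l
V = 7 (V = 7 + (4 - 1*4) = 7 + (4 - 4) = 7 + 0 = 7)
x(X, z) = 2*X/3 (x(X, z) = (2*X)/3 = 2*X/3)
d(B) = -15 + B
Q(a, G) = 8/3 (Q(a, G) = 2 - 2*(-1)/3 = 2 - 1*(-⅔) = 2 + ⅔ = 8/3)
(Q(d(-4), V) + 281)*20 = (8/3 + 281)*20 = (851/3)*20 = 17020/3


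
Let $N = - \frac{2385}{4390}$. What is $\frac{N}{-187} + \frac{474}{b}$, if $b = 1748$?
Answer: $\frac{9832245}{35874641} \approx 0.27407$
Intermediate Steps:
$N = - \frac{477}{878}$ ($N = \left(-2385\right) \frac{1}{4390} = - \frac{477}{878} \approx -0.54328$)
$\frac{N}{-187} + \frac{474}{b} = - \frac{477}{878 \left(-187\right)} + \frac{474}{1748} = \left(- \frac{477}{878}\right) \left(- \frac{1}{187}\right) + 474 \cdot \frac{1}{1748} = \frac{477}{164186} + \frac{237}{874} = \frac{9832245}{35874641}$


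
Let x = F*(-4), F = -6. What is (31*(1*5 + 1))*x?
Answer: 4464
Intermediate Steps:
x = 24 (x = -6*(-4) = 24)
(31*(1*5 + 1))*x = (31*(1*5 + 1))*24 = (31*(5 + 1))*24 = (31*6)*24 = 186*24 = 4464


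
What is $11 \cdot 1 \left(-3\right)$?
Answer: $-33$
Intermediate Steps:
$11 \cdot 1 \left(-3\right) = 11 \left(-3\right) = -33$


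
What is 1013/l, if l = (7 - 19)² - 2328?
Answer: -1013/2184 ≈ -0.46383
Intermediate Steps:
l = -2184 (l = (-12)² - 2328 = 144 - 2328 = -2184)
1013/l = 1013/(-2184) = 1013*(-1/2184) = -1013/2184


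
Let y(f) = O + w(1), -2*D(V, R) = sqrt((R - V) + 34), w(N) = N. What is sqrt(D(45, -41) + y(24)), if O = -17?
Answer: sqrt(-16 - I*sqrt(13)) ≈ 0.44789 - 4.025*I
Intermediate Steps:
D(V, R) = -sqrt(34 + R - V)/2 (D(V, R) = -sqrt((R - V) + 34)/2 = -sqrt(34 + R - V)/2)
y(f) = -16 (y(f) = -17 + 1 = -16)
sqrt(D(45, -41) + y(24)) = sqrt(-sqrt(34 - 41 - 1*45)/2 - 16) = sqrt(-sqrt(34 - 41 - 45)/2 - 16) = sqrt(-I*sqrt(13) - 16) = sqrt(-16 - I*sqrt(13))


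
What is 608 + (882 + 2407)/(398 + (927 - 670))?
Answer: 401529/655 ≈ 613.02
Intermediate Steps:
608 + (882 + 2407)/(398 + (927 - 670)) = 608 + 3289/(398 + 257) = 608 + 3289/655 = 401529/655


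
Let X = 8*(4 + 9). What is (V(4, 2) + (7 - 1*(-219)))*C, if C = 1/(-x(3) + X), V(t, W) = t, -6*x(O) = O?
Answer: 460/209 ≈ 2.2010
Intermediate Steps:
x(O) = -O/6
X = 104 (X = 8*13 = 104)
C = 2/209 (C = 1/(-(-1)*3/6 + 104) = 1/(-1*(-½) + 104) = 1/(½ + 104) = 1/(209/2) = 2/209 ≈ 0.0095694)
(V(4, 2) + (7 - 1*(-219)))*C = (4 + (7 - 1*(-219)))*(2/209) = (4 + (7 + 219))*(2/209) = (4 + 226)*(2/209) = 230*(2/209) = 460/209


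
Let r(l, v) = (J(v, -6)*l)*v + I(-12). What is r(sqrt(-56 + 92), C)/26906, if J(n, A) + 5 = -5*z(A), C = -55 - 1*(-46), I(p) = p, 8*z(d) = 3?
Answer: 1437/107624 ≈ 0.013352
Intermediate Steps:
z(d) = 3/8 (z(d) = (1/8)*3 = 3/8)
C = -9 (C = -55 + 46 = -9)
J(n, A) = -55/8 (J(n, A) = -5 - 5*3/8 = -5 - 15/8 = -55/8)
r(l, v) = -12 - 55*l*v/8 (r(l, v) = (-55*l/8)*v - 12 = -55*l*v/8 - 12 = -12 - 55*l*v/8)
r(sqrt(-56 + 92), C)/26906 = (-12 - 55/8*sqrt(-56 + 92)*(-9))/26906 = (-12 - 55/8*sqrt(36)*(-9))*(1/26906) = (-12 - 55/8*6*(-9))*(1/26906) = (-12 + 1485/4)*(1/26906) = (1437/4)*(1/26906) = 1437/107624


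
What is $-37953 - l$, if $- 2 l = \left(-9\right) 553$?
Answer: $- \frac{80883}{2} \approx -40442.0$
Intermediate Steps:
$l = \frac{4977}{2}$ ($l = - \frac{\left(-9\right) 553}{2} = \left(- \frac{1}{2}\right) \left(-4977\right) = \frac{4977}{2} \approx 2488.5$)
$-37953 - l = -37953 - \frac{4977}{2} = - \frac{80883}{2}$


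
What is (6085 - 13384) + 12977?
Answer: 5678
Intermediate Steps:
(6085 - 13384) + 12977 = -7299 + 12977 = 5678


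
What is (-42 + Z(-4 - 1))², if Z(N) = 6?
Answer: 1296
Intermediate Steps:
(-42 + Z(-4 - 1))² = (-42 + 6)² = (-36)² = 1296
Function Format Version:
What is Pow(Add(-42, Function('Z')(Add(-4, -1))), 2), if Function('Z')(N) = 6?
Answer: 1296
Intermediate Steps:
Pow(Add(-42, Function('Z')(Add(-4, -1))), 2) = Pow(Add(-42, 6), 2) = Pow(-36, 2) = 1296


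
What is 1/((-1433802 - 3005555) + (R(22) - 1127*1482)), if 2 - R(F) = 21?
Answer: -1/6109590 ≈ -1.6368e-7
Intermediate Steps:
R(F) = -19 (R(F) = 2 - 1*21 = 2 - 21 = -19)
1/((-1433802 - 3005555) + (R(22) - 1127*1482)) = 1/((-1433802 - 3005555) + (-19 - 1127*1482)) = 1/(-4439357 + (-19 - 1670214)) = 1/(-4439357 - 1670233) = 1/(-6109590) = -1/6109590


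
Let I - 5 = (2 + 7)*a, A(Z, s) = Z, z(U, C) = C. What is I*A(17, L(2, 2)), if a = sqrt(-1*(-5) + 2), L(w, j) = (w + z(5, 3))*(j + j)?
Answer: 85 + 153*sqrt(7) ≈ 489.80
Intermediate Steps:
L(w, j) = 2*j*(3 + w) (L(w, j) = (w + 3)*(j + j) = (3 + w)*(2*j) = 2*j*(3 + w))
a = sqrt(7) (a = sqrt(5 + 2) = sqrt(7) ≈ 2.6458)
I = 5 + 9*sqrt(7) (I = 5 + (2 + 7)*sqrt(7) = 5 + 9*sqrt(7) ≈ 28.812)
I*A(17, L(2, 2)) = (5 + 9*sqrt(7))*17 = 85 + 153*sqrt(7)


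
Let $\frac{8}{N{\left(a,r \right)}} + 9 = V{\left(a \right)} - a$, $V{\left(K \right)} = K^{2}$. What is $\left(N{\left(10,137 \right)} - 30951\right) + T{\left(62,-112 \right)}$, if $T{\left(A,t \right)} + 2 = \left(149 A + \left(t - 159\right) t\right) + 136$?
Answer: $\frac{710621}{81} \approx 8773.1$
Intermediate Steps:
$N{\left(a,r \right)} = \frac{8}{-9 + a^{2} - a}$ ($N{\left(a,r \right)} = \frac{8}{-9 + \left(a^{2} - a\right)} = \frac{8}{-9 + a^{2} - a}$)
$T{\left(A,t \right)} = 134 + 149 A + t \left(-159 + t\right)$ ($T{\left(A,t \right)} = -2 + \left(\left(149 A + \left(t - 159\right) t\right) + 136\right) = -2 + \left(\left(149 A + \left(-159 + t\right) t\right) + 136\right) = -2 + \left(\left(149 A + t \left(-159 + t\right)\right) + 136\right) = -2 + \left(136 + 149 A + t \left(-159 + t\right)\right) = 134 + 149 A + t \left(-159 + t\right)$)
$\left(N{\left(10,137 \right)} - 30951\right) + T{\left(62,-112 \right)} = \left(\frac{8}{-9 + 10^{2} - 10} - 30951\right) + \left(134 + \left(-112\right)^{2} - -17808 + 149 \cdot 62\right) = \left(\frac{8}{-9 + 100 - 10} - 30951\right) + \left(134 + 12544 + 17808 + 9238\right) = \left(\frac{8}{81} - 30951\right) + 39724 = - \frac{2507023}{81} + 39724 = \frac{710621}{81}$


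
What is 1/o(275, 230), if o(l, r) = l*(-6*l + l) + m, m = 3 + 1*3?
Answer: -1/378119 ≈ -2.6447e-6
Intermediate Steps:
m = 6 (m = 3 + 3 = 6)
o(l, r) = 6 - 5*l² (o(l, r) = l*(-6*l + l) + 6 = l*(-5*l) + 6 = -5*l² + 6 = 6 - 5*l²)
1/o(275, 230) = 1/(6 - 5*275²) = 1/(6 - 5*75625) = 1/(6 - 378125) = 1/(-378119) = -1/378119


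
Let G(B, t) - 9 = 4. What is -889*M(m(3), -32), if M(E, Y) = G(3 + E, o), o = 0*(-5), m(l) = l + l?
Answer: -11557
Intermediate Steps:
m(l) = 2*l
o = 0
G(B, t) = 13 (G(B, t) = 9 + 4 = 13)
M(E, Y) = 13
-889*M(m(3), -32) = -889*13 = -11557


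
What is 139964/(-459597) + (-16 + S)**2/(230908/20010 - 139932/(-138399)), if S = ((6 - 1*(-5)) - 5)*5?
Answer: 20383526291583326/1331202626570697 ≈ 15.312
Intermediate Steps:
S = 30 (S = ((6 + 5) - 5)*5 = (11 - 5)*5 = 6*5 = 30)
139964/(-459597) + (-16 + S)**2/(230908/20010 - 139932/(-138399)) = 139964/(-459597) + (-16 + 30)**2/(230908/20010 - 139932/(-138399)) = 139964*(-1/459597) + 14**2/(230908*(1/20010) - 139932*(-1/138399)) = -139964/459597 + 196/(115454/10005 + 46644/46133) = -139964/459597 + 196/(5792912602/461560665) = -139964/459597 + 196*(461560665/5792912602) = -139964/459597 + 45232945170/2896456301 = 20383526291583326/1331202626570697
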